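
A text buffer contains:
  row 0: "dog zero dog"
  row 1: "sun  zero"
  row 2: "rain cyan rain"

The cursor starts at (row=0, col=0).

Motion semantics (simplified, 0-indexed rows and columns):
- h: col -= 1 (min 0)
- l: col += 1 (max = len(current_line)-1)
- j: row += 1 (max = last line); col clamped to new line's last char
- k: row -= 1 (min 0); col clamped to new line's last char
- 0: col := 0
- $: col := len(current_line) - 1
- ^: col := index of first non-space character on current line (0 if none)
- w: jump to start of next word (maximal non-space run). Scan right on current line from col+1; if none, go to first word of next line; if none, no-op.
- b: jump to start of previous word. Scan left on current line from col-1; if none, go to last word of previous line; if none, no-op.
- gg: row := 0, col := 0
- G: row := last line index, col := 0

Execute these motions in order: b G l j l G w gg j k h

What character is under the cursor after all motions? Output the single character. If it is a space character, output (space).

After 1 (b): row=0 col=0 char='d'
After 2 (G): row=2 col=0 char='r'
After 3 (l): row=2 col=1 char='a'
After 4 (j): row=2 col=1 char='a'
After 5 (l): row=2 col=2 char='i'
After 6 (G): row=2 col=0 char='r'
After 7 (w): row=2 col=5 char='c'
After 8 (gg): row=0 col=0 char='d'
After 9 (j): row=1 col=0 char='s'
After 10 (k): row=0 col=0 char='d'
After 11 (h): row=0 col=0 char='d'

Answer: d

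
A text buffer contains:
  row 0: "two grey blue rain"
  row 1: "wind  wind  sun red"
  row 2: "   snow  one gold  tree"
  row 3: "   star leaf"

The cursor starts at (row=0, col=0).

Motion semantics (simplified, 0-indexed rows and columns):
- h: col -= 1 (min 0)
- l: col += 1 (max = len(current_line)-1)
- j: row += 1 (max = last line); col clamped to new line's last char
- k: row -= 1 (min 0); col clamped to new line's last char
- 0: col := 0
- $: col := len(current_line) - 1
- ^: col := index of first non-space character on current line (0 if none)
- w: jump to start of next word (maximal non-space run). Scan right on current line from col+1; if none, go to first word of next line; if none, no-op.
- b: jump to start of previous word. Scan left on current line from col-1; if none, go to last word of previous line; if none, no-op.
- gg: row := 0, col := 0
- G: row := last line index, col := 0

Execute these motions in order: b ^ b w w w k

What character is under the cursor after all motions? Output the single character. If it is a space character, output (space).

After 1 (b): row=0 col=0 char='t'
After 2 (^): row=0 col=0 char='t'
After 3 (b): row=0 col=0 char='t'
After 4 (w): row=0 col=4 char='g'
After 5 (w): row=0 col=9 char='b'
After 6 (w): row=0 col=14 char='r'
After 7 (k): row=0 col=14 char='r'

Answer: r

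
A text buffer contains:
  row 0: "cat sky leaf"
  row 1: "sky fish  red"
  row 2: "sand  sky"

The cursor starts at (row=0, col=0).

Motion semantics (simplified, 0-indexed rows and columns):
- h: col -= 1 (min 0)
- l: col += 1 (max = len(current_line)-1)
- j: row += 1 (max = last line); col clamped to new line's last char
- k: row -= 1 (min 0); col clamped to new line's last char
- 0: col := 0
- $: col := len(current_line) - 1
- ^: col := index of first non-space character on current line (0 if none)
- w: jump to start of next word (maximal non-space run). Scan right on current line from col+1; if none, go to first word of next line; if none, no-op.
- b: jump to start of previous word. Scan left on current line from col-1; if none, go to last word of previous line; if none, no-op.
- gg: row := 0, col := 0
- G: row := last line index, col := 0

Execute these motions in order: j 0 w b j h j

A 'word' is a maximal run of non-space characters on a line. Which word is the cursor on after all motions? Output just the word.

After 1 (j): row=1 col=0 char='s'
After 2 (0): row=1 col=0 char='s'
After 3 (w): row=1 col=4 char='f'
After 4 (b): row=1 col=0 char='s'
After 5 (j): row=2 col=0 char='s'
After 6 (h): row=2 col=0 char='s'
After 7 (j): row=2 col=0 char='s'

Answer: sand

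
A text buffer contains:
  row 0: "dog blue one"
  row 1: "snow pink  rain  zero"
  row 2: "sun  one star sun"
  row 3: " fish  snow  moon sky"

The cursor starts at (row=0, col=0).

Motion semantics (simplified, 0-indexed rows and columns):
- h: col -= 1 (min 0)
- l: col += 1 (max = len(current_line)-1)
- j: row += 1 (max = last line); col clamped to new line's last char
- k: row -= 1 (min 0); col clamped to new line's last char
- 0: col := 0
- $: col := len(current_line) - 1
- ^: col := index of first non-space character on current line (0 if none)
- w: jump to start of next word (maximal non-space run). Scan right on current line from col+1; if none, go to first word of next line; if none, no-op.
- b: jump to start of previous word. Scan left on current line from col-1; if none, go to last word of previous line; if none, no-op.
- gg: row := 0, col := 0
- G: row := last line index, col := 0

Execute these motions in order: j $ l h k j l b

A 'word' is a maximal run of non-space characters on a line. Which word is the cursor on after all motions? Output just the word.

Answer: rain

Derivation:
After 1 (j): row=1 col=0 char='s'
After 2 ($): row=1 col=20 char='o'
After 3 (l): row=1 col=20 char='o'
After 4 (h): row=1 col=19 char='r'
After 5 (k): row=0 col=11 char='e'
After 6 (j): row=1 col=11 char='r'
After 7 (l): row=1 col=12 char='a'
After 8 (b): row=1 col=11 char='r'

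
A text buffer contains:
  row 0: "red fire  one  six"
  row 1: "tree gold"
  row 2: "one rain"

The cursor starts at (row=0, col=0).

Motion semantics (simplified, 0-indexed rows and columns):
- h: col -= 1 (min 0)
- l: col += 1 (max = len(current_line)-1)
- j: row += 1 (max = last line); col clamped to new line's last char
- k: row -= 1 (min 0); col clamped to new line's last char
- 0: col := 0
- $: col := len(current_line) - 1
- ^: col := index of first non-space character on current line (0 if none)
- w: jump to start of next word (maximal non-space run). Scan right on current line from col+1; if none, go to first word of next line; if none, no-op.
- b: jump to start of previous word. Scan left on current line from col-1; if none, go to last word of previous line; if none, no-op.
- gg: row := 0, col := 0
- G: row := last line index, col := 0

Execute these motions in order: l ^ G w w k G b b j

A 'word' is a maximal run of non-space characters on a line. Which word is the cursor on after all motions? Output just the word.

Answer: one

Derivation:
After 1 (l): row=0 col=1 char='e'
After 2 (^): row=0 col=0 char='r'
After 3 (G): row=2 col=0 char='o'
After 4 (w): row=2 col=4 char='r'
After 5 (w): row=2 col=4 char='r'
After 6 (k): row=1 col=4 char='_'
After 7 (G): row=2 col=0 char='o'
After 8 (b): row=1 col=5 char='g'
After 9 (b): row=1 col=0 char='t'
After 10 (j): row=2 col=0 char='o'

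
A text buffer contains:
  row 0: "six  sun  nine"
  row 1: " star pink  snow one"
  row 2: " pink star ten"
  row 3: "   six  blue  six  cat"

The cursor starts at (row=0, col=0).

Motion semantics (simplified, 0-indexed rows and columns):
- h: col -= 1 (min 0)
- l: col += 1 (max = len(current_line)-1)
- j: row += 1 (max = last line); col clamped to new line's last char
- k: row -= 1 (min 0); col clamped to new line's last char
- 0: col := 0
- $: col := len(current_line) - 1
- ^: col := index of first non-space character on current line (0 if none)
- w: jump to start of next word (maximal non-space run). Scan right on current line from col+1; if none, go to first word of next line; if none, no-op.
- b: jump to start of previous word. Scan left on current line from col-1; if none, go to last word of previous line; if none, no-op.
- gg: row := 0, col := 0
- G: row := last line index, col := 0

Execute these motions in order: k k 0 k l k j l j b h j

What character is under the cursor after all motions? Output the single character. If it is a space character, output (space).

After 1 (k): row=0 col=0 char='s'
After 2 (k): row=0 col=0 char='s'
After 3 (0): row=0 col=0 char='s'
After 4 (k): row=0 col=0 char='s'
After 5 (l): row=0 col=1 char='i'
After 6 (k): row=0 col=1 char='i'
After 7 (j): row=1 col=1 char='s'
After 8 (l): row=1 col=2 char='t'
After 9 (j): row=2 col=2 char='i'
After 10 (b): row=2 col=1 char='p'
After 11 (h): row=2 col=0 char='_'
After 12 (j): row=3 col=0 char='_'

Answer: (space)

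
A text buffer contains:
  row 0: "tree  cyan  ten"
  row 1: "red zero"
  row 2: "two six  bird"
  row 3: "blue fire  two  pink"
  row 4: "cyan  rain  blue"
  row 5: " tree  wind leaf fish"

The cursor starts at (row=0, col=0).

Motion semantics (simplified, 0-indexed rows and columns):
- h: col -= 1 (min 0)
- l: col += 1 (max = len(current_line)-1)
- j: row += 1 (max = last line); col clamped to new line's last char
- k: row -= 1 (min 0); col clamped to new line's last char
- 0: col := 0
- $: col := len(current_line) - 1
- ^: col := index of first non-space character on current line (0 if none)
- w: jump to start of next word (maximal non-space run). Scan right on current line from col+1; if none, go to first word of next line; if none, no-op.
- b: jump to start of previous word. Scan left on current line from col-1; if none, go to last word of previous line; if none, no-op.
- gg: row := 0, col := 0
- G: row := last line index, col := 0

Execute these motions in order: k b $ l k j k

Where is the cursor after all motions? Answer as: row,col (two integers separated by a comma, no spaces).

After 1 (k): row=0 col=0 char='t'
After 2 (b): row=0 col=0 char='t'
After 3 ($): row=0 col=14 char='n'
After 4 (l): row=0 col=14 char='n'
After 5 (k): row=0 col=14 char='n'
After 6 (j): row=1 col=7 char='o'
After 7 (k): row=0 col=7 char='y'

Answer: 0,7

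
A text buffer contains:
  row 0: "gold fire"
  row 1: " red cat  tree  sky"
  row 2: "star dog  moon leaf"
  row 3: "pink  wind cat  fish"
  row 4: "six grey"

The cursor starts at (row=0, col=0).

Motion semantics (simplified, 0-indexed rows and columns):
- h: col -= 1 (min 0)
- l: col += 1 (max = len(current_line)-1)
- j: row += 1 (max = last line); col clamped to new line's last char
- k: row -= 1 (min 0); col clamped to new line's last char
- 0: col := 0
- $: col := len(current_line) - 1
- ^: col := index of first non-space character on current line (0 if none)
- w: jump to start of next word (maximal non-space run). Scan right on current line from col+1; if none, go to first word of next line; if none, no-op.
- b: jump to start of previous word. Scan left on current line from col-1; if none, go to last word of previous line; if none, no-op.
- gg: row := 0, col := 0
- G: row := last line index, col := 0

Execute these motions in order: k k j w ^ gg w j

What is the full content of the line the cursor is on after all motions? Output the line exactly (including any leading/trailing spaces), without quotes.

Answer:  red cat  tree  sky

Derivation:
After 1 (k): row=0 col=0 char='g'
After 2 (k): row=0 col=0 char='g'
After 3 (j): row=1 col=0 char='_'
After 4 (w): row=1 col=1 char='r'
After 5 (^): row=1 col=1 char='r'
After 6 (gg): row=0 col=0 char='g'
After 7 (w): row=0 col=5 char='f'
After 8 (j): row=1 col=5 char='c'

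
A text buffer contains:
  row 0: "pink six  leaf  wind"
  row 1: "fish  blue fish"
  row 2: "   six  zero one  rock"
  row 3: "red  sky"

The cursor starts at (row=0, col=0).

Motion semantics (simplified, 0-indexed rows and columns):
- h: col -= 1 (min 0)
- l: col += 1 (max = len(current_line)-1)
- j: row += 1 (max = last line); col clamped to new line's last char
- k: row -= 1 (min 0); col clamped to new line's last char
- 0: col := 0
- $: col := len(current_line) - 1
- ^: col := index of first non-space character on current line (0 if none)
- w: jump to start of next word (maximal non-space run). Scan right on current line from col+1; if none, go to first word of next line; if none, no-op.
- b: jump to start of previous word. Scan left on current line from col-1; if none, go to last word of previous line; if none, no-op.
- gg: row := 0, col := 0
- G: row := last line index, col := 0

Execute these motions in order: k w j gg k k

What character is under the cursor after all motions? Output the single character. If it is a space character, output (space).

Answer: p

Derivation:
After 1 (k): row=0 col=0 char='p'
After 2 (w): row=0 col=5 char='s'
After 3 (j): row=1 col=5 char='_'
After 4 (gg): row=0 col=0 char='p'
After 5 (k): row=0 col=0 char='p'
After 6 (k): row=0 col=0 char='p'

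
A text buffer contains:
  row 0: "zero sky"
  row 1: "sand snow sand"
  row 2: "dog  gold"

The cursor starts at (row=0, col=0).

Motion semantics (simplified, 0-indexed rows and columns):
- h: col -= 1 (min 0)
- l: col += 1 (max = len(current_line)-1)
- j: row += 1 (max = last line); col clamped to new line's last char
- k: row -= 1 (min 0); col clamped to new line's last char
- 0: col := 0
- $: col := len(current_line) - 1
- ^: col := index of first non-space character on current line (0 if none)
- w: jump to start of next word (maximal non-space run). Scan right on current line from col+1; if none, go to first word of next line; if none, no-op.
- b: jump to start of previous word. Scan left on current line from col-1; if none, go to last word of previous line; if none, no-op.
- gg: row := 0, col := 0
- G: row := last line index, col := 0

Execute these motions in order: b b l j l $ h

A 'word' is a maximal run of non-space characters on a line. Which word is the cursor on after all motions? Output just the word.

After 1 (b): row=0 col=0 char='z'
After 2 (b): row=0 col=0 char='z'
After 3 (l): row=0 col=1 char='e'
After 4 (j): row=1 col=1 char='a'
After 5 (l): row=1 col=2 char='n'
After 6 ($): row=1 col=13 char='d'
After 7 (h): row=1 col=12 char='n'

Answer: sand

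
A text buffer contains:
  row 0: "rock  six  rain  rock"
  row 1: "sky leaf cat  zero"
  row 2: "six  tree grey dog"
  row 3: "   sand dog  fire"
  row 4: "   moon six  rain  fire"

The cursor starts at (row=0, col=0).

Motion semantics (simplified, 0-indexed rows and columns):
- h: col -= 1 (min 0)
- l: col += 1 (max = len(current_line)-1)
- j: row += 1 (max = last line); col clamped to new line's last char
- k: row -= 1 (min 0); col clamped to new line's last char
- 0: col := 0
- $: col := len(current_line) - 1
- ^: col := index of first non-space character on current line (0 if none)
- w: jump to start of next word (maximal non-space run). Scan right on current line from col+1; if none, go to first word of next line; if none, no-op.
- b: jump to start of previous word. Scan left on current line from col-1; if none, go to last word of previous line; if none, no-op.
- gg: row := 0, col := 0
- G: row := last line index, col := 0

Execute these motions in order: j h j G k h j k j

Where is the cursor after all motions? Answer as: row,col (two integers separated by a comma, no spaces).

Answer: 4,0

Derivation:
After 1 (j): row=1 col=0 char='s'
After 2 (h): row=1 col=0 char='s'
After 3 (j): row=2 col=0 char='s'
After 4 (G): row=4 col=0 char='_'
After 5 (k): row=3 col=0 char='_'
After 6 (h): row=3 col=0 char='_'
After 7 (j): row=4 col=0 char='_'
After 8 (k): row=3 col=0 char='_'
After 9 (j): row=4 col=0 char='_'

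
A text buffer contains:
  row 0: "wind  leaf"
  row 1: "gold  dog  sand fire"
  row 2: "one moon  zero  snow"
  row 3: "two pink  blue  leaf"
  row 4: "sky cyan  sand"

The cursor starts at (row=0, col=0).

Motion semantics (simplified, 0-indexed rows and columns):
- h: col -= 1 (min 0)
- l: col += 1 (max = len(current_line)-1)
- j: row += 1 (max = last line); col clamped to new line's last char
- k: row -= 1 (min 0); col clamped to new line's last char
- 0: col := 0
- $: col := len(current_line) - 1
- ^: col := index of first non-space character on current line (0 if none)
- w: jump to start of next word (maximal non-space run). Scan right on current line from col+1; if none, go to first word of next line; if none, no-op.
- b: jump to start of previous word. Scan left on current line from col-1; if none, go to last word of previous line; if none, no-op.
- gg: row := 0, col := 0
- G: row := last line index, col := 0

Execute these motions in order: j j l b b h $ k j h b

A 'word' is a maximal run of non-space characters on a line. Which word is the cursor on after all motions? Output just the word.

After 1 (j): row=1 col=0 char='g'
After 2 (j): row=2 col=0 char='o'
After 3 (l): row=2 col=1 char='n'
After 4 (b): row=2 col=0 char='o'
After 5 (b): row=1 col=16 char='f'
After 6 (h): row=1 col=15 char='_'
After 7 ($): row=1 col=19 char='e'
After 8 (k): row=0 col=9 char='f'
After 9 (j): row=1 col=9 char='_'
After 10 (h): row=1 col=8 char='g'
After 11 (b): row=1 col=6 char='d'

Answer: dog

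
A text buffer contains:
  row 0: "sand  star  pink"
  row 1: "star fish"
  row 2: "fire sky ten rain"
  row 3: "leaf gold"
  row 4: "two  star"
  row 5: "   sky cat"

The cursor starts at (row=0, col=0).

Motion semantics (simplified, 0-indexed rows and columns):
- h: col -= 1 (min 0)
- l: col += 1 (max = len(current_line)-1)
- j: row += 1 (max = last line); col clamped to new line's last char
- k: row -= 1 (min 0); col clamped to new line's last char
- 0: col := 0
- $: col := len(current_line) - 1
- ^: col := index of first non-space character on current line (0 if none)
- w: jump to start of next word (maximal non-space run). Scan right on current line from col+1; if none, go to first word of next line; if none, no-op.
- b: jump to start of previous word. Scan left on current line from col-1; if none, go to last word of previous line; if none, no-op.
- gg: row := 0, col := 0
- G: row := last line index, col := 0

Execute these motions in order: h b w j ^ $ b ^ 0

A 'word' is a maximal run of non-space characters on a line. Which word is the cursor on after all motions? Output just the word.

Answer: star

Derivation:
After 1 (h): row=0 col=0 char='s'
After 2 (b): row=0 col=0 char='s'
After 3 (w): row=0 col=6 char='s'
After 4 (j): row=1 col=6 char='i'
After 5 (^): row=1 col=0 char='s'
After 6 ($): row=1 col=8 char='h'
After 7 (b): row=1 col=5 char='f'
After 8 (^): row=1 col=0 char='s'
After 9 (0): row=1 col=0 char='s'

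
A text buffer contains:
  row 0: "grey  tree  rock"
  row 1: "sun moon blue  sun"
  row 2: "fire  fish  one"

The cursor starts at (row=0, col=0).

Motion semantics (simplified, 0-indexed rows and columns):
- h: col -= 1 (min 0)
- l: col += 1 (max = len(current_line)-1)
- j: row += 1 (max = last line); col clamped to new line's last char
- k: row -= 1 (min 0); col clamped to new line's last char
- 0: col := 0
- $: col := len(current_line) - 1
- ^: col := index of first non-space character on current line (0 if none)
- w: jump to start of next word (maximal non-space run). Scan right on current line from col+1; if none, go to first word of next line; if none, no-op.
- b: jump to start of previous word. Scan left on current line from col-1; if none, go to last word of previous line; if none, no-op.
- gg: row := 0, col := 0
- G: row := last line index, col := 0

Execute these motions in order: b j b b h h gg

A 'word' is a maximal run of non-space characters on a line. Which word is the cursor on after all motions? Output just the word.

After 1 (b): row=0 col=0 char='g'
After 2 (j): row=1 col=0 char='s'
After 3 (b): row=0 col=12 char='r'
After 4 (b): row=0 col=6 char='t'
After 5 (h): row=0 col=5 char='_'
After 6 (h): row=0 col=4 char='_'
After 7 (gg): row=0 col=0 char='g'

Answer: grey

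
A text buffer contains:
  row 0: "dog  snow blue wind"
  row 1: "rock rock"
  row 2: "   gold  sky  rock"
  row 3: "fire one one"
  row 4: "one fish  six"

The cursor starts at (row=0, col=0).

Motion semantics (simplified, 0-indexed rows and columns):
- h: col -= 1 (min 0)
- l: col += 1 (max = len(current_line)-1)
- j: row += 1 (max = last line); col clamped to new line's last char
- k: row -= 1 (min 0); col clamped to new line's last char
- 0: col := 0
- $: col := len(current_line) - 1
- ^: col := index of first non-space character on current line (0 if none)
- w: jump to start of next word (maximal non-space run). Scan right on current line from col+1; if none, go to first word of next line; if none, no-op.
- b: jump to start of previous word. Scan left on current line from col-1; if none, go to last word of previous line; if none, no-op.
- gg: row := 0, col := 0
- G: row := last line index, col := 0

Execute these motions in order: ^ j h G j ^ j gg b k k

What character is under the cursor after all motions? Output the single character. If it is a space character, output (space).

Answer: d

Derivation:
After 1 (^): row=0 col=0 char='d'
After 2 (j): row=1 col=0 char='r'
After 3 (h): row=1 col=0 char='r'
After 4 (G): row=4 col=0 char='o'
After 5 (j): row=4 col=0 char='o'
After 6 (^): row=4 col=0 char='o'
After 7 (j): row=4 col=0 char='o'
After 8 (gg): row=0 col=0 char='d'
After 9 (b): row=0 col=0 char='d'
After 10 (k): row=0 col=0 char='d'
After 11 (k): row=0 col=0 char='d'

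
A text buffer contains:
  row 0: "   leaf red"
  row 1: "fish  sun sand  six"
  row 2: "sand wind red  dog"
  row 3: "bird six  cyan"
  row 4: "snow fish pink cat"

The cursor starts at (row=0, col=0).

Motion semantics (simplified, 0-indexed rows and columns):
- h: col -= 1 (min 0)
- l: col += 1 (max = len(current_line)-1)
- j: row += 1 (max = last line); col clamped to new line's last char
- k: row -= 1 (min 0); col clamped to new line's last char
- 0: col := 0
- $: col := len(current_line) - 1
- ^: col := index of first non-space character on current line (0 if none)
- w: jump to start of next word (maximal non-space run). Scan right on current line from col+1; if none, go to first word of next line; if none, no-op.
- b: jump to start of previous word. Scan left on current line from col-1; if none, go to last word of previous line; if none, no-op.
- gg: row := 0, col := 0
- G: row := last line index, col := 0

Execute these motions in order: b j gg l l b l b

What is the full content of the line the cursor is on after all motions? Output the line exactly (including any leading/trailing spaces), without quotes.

Answer:    leaf red

Derivation:
After 1 (b): row=0 col=0 char='_'
After 2 (j): row=1 col=0 char='f'
After 3 (gg): row=0 col=0 char='_'
After 4 (l): row=0 col=1 char='_'
After 5 (l): row=0 col=2 char='_'
After 6 (b): row=0 col=2 char='_'
After 7 (l): row=0 col=3 char='l'
After 8 (b): row=0 col=3 char='l'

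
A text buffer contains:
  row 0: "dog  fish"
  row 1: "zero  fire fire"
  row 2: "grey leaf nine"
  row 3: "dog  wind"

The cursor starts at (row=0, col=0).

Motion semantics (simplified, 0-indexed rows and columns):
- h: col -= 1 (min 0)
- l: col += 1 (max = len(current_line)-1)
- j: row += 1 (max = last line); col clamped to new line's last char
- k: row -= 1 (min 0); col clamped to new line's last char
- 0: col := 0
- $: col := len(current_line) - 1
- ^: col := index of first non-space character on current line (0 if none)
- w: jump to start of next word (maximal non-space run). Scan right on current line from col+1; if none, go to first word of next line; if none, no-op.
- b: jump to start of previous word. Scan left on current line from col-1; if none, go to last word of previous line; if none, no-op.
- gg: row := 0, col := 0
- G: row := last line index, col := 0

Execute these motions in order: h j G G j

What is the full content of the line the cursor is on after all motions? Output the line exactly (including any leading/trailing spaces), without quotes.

Answer: dog  wind

Derivation:
After 1 (h): row=0 col=0 char='d'
After 2 (j): row=1 col=0 char='z'
After 3 (G): row=3 col=0 char='d'
After 4 (G): row=3 col=0 char='d'
After 5 (j): row=3 col=0 char='d'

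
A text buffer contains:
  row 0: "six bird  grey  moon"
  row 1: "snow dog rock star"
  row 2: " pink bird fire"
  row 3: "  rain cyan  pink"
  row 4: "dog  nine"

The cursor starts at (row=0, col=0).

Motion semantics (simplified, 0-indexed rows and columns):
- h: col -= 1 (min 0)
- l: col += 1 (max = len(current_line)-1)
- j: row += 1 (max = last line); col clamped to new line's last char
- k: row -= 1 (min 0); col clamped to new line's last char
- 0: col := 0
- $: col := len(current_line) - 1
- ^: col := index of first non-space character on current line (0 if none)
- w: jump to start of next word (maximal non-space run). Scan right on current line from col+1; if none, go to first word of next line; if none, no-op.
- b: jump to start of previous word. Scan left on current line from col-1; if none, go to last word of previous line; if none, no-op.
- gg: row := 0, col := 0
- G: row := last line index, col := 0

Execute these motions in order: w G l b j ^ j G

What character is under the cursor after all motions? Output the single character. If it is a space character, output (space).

Answer: d

Derivation:
After 1 (w): row=0 col=4 char='b'
After 2 (G): row=4 col=0 char='d'
After 3 (l): row=4 col=1 char='o'
After 4 (b): row=4 col=0 char='d'
After 5 (j): row=4 col=0 char='d'
After 6 (^): row=4 col=0 char='d'
After 7 (j): row=4 col=0 char='d'
After 8 (G): row=4 col=0 char='d'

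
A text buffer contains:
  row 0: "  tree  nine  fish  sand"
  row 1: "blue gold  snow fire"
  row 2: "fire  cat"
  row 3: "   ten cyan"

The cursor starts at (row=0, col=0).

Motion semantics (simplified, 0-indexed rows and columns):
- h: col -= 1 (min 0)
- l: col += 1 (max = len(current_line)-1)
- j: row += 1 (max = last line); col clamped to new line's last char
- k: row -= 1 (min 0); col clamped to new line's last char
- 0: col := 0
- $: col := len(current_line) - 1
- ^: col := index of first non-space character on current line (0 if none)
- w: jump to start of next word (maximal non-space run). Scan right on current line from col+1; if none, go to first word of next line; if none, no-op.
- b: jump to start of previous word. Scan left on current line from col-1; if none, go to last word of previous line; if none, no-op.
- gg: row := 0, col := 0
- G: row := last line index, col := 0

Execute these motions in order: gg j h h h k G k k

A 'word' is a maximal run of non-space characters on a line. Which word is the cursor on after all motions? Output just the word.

Answer: blue

Derivation:
After 1 (gg): row=0 col=0 char='_'
After 2 (j): row=1 col=0 char='b'
After 3 (h): row=1 col=0 char='b'
After 4 (h): row=1 col=0 char='b'
After 5 (h): row=1 col=0 char='b'
After 6 (k): row=0 col=0 char='_'
After 7 (G): row=3 col=0 char='_'
After 8 (k): row=2 col=0 char='f'
After 9 (k): row=1 col=0 char='b'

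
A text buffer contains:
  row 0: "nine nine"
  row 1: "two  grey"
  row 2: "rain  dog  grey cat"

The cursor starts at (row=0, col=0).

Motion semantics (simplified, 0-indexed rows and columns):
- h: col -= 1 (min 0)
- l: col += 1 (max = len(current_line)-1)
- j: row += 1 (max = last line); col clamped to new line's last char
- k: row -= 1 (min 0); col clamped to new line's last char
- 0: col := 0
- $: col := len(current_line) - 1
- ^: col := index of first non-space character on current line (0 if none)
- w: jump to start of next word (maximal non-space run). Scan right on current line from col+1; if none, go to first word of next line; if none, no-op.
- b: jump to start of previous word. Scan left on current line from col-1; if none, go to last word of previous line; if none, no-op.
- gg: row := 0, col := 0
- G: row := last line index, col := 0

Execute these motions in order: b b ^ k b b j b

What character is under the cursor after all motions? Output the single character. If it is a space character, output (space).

Answer: n

Derivation:
After 1 (b): row=0 col=0 char='n'
After 2 (b): row=0 col=0 char='n'
After 3 (^): row=0 col=0 char='n'
After 4 (k): row=0 col=0 char='n'
After 5 (b): row=0 col=0 char='n'
After 6 (b): row=0 col=0 char='n'
After 7 (j): row=1 col=0 char='t'
After 8 (b): row=0 col=5 char='n'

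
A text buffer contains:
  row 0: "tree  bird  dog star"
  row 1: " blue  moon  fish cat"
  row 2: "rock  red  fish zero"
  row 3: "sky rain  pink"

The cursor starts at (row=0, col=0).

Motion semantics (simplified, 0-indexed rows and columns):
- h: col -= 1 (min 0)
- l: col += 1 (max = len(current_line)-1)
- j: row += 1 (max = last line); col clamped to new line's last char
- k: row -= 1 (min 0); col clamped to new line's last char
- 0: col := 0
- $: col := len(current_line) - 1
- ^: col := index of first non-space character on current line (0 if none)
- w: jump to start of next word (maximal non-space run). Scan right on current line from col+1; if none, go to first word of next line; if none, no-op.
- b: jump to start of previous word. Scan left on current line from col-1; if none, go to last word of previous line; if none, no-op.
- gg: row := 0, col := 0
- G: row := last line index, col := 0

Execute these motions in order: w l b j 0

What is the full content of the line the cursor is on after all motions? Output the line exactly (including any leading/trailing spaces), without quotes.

Answer:  blue  moon  fish cat

Derivation:
After 1 (w): row=0 col=6 char='b'
After 2 (l): row=0 col=7 char='i'
After 3 (b): row=0 col=6 char='b'
After 4 (j): row=1 col=6 char='_'
After 5 (0): row=1 col=0 char='_'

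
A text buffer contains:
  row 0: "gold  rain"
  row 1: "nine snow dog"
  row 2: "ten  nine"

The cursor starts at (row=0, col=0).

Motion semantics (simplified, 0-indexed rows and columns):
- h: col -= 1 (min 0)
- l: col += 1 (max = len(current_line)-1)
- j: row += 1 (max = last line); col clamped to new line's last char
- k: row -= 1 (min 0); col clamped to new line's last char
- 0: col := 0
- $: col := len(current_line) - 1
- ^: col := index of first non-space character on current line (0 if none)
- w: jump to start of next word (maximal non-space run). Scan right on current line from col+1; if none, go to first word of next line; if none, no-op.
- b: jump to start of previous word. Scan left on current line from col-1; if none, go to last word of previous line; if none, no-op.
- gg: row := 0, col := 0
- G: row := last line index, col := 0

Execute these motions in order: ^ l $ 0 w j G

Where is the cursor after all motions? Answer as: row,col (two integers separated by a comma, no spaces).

Answer: 2,0

Derivation:
After 1 (^): row=0 col=0 char='g'
After 2 (l): row=0 col=1 char='o'
After 3 ($): row=0 col=9 char='n'
After 4 (0): row=0 col=0 char='g'
After 5 (w): row=0 col=6 char='r'
After 6 (j): row=1 col=6 char='n'
After 7 (G): row=2 col=0 char='t'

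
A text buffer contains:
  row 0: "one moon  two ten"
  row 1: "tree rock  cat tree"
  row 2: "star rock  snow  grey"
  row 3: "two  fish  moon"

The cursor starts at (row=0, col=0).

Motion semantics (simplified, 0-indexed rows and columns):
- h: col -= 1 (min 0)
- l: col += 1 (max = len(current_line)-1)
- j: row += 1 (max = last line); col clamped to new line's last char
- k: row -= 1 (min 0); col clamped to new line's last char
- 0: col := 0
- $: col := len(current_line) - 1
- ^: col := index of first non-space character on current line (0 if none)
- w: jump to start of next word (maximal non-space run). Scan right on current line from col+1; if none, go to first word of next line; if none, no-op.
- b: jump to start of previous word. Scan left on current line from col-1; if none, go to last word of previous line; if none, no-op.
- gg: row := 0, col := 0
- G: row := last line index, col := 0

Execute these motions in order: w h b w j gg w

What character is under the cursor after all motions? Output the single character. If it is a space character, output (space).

Answer: m

Derivation:
After 1 (w): row=0 col=4 char='m'
After 2 (h): row=0 col=3 char='_'
After 3 (b): row=0 col=0 char='o'
After 4 (w): row=0 col=4 char='m'
After 5 (j): row=1 col=4 char='_'
After 6 (gg): row=0 col=0 char='o'
After 7 (w): row=0 col=4 char='m'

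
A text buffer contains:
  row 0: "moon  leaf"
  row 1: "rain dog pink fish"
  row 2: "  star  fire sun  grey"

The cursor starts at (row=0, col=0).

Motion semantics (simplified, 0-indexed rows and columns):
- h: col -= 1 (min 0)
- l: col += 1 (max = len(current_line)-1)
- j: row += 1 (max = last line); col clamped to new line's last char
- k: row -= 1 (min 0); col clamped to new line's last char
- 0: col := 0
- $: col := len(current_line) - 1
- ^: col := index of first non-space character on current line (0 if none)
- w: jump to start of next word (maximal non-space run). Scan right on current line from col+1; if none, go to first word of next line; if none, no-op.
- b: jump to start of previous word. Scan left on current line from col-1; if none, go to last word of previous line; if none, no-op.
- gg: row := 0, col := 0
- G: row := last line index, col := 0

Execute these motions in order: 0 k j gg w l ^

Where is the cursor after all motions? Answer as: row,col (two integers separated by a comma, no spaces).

Answer: 0,0

Derivation:
After 1 (0): row=0 col=0 char='m'
After 2 (k): row=0 col=0 char='m'
After 3 (j): row=1 col=0 char='r'
After 4 (gg): row=0 col=0 char='m'
After 5 (w): row=0 col=6 char='l'
After 6 (l): row=0 col=7 char='e'
After 7 (^): row=0 col=0 char='m'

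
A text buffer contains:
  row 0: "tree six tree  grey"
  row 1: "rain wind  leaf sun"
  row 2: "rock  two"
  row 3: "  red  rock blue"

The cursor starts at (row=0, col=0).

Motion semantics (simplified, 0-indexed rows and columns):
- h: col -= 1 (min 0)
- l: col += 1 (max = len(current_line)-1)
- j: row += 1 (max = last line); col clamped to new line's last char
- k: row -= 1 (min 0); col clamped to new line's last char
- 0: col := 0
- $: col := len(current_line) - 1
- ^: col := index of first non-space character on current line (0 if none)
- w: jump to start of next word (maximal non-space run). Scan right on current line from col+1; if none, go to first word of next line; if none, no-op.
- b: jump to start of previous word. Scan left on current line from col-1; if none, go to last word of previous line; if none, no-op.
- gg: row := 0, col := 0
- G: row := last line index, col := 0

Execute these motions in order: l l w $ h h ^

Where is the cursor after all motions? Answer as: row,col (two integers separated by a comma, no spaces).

Answer: 0,0

Derivation:
After 1 (l): row=0 col=1 char='r'
After 2 (l): row=0 col=2 char='e'
After 3 (w): row=0 col=5 char='s'
After 4 ($): row=0 col=18 char='y'
After 5 (h): row=0 col=17 char='e'
After 6 (h): row=0 col=16 char='r'
After 7 (^): row=0 col=0 char='t'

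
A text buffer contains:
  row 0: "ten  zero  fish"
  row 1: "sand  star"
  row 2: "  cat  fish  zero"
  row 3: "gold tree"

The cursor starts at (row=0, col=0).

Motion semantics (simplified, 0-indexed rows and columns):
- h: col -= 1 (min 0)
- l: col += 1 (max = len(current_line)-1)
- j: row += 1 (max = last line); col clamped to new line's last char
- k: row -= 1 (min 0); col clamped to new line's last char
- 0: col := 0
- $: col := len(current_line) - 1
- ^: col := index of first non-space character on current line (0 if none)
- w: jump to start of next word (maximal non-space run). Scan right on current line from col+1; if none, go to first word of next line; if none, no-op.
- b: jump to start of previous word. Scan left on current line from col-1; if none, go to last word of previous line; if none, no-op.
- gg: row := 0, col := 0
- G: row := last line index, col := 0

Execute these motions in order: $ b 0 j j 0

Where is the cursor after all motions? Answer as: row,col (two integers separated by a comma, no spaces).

Answer: 2,0

Derivation:
After 1 ($): row=0 col=14 char='h'
After 2 (b): row=0 col=11 char='f'
After 3 (0): row=0 col=0 char='t'
After 4 (j): row=1 col=0 char='s'
After 5 (j): row=2 col=0 char='_'
After 6 (0): row=2 col=0 char='_'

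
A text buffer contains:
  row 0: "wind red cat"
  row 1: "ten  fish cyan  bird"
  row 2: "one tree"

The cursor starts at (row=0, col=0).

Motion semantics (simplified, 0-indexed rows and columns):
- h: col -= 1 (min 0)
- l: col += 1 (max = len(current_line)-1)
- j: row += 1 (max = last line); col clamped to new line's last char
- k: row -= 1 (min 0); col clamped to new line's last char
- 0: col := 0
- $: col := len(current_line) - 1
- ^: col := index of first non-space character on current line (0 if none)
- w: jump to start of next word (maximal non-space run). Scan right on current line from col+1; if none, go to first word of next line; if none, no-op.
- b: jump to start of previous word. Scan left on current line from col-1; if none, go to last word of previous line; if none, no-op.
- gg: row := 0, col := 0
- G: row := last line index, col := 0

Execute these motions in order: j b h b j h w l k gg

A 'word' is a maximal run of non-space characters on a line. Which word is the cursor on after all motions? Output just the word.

Answer: wind

Derivation:
After 1 (j): row=1 col=0 char='t'
After 2 (b): row=0 col=9 char='c'
After 3 (h): row=0 col=8 char='_'
After 4 (b): row=0 col=5 char='r'
After 5 (j): row=1 col=5 char='f'
After 6 (h): row=1 col=4 char='_'
After 7 (w): row=1 col=5 char='f'
After 8 (l): row=1 col=6 char='i'
After 9 (k): row=0 col=6 char='e'
After 10 (gg): row=0 col=0 char='w'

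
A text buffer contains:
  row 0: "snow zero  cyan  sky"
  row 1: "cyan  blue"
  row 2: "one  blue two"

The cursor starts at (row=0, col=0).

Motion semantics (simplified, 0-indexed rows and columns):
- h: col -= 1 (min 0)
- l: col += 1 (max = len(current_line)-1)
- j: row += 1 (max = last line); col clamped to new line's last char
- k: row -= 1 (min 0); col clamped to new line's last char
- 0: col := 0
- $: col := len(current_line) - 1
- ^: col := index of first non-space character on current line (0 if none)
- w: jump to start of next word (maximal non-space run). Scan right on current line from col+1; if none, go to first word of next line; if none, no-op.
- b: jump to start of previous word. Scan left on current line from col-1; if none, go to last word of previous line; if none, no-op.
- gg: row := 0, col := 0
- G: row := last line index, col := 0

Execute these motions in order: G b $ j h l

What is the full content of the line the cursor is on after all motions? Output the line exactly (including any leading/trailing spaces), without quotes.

After 1 (G): row=2 col=0 char='o'
After 2 (b): row=1 col=6 char='b'
After 3 ($): row=1 col=9 char='e'
After 4 (j): row=2 col=9 char='_'
After 5 (h): row=2 col=8 char='e'
After 6 (l): row=2 col=9 char='_'

Answer: one  blue two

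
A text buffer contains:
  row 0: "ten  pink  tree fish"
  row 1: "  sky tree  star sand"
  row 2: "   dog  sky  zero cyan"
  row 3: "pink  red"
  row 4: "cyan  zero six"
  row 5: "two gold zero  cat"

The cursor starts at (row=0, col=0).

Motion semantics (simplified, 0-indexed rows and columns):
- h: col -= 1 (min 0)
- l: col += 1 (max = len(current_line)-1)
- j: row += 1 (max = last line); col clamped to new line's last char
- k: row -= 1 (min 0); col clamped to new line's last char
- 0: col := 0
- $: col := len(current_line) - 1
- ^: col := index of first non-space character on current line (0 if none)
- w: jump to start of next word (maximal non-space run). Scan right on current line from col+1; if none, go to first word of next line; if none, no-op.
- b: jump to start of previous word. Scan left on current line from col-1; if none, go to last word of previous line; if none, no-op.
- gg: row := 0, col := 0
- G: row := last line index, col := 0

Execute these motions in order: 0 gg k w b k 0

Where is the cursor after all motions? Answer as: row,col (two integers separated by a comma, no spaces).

After 1 (0): row=0 col=0 char='t'
After 2 (gg): row=0 col=0 char='t'
After 3 (k): row=0 col=0 char='t'
After 4 (w): row=0 col=5 char='p'
After 5 (b): row=0 col=0 char='t'
After 6 (k): row=0 col=0 char='t'
After 7 (0): row=0 col=0 char='t'

Answer: 0,0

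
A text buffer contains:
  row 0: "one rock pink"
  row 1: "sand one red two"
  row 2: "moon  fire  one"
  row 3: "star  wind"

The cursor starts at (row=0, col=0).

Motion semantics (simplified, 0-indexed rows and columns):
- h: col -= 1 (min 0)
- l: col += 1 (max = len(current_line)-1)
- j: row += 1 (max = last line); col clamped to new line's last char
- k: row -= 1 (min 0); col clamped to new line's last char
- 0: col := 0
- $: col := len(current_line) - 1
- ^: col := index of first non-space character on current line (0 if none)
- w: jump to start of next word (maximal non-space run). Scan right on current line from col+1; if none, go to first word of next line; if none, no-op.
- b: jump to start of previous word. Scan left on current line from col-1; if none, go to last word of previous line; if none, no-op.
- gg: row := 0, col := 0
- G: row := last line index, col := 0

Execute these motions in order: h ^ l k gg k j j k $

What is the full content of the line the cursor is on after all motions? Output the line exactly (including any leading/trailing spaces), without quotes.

After 1 (h): row=0 col=0 char='o'
After 2 (^): row=0 col=0 char='o'
After 3 (l): row=0 col=1 char='n'
After 4 (k): row=0 col=1 char='n'
After 5 (gg): row=0 col=0 char='o'
After 6 (k): row=0 col=0 char='o'
After 7 (j): row=1 col=0 char='s'
After 8 (j): row=2 col=0 char='m'
After 9 (k): row=1 col=0 char='s'
After 10 ($): row=1 col=15 char='o'

Answer: sand one red two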